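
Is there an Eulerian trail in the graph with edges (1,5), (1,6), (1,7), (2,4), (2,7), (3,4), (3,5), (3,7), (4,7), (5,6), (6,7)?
No (6 vertices have odd degree: {1, 3, 4, 5, 6, 7}; Eulerian path requires 0 or 2)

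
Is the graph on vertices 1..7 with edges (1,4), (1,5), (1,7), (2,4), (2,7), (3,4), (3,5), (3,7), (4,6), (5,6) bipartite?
Yes. Partition: {1, 2, 3, 6}, {4, 5, 7}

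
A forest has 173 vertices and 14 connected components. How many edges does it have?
159 (Each of the 14 component trees on V_i vertices has V_i - 1 edges; summing gives V - C = 173 - 14 = 159)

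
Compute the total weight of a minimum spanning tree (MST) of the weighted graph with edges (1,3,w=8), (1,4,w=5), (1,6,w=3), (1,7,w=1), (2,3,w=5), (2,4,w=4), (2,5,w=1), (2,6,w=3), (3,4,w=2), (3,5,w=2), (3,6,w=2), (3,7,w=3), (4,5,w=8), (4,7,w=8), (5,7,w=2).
10 (MST edges: (1,7,w=1), (2,5,w=1), (3,4,w=2), (3,5,w=2), (3,6,w=2), (5,7,w=2); sum of weights 1 + 1 + 2 + 2 + 2 + 2 = 10)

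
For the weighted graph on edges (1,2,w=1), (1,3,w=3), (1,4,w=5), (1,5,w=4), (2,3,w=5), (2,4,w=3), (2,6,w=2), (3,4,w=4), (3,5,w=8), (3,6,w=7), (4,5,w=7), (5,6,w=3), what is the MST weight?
12 (MST edges: (1,2,w=1), (1,3,w=3), (2,4,w=3), (2,6,w=2), (5,6,w=3); sum of weights 1 + 3 + 3 + 2 + 3 = 12)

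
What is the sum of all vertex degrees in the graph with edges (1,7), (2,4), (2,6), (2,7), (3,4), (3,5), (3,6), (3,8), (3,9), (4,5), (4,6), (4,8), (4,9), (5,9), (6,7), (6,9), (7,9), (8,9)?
36 (handshake: sum of degrees = 2|E| = 2 x 18 = 36)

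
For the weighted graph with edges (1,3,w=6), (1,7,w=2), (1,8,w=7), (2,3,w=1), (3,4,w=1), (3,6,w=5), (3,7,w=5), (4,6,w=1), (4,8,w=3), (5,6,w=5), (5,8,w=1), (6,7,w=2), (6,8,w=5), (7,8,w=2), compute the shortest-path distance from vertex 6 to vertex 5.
5 (path: 6 -> 5; weights 5 = 5)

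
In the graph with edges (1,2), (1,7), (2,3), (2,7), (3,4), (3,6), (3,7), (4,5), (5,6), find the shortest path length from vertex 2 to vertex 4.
2 (path: 2 -> 3 -> 4, 2 edges)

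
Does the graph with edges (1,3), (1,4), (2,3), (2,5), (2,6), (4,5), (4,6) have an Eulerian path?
Yes (the graph is connected and exactly 2 vertices have odd degree: {2, 4}; any Eulerian path must start and end at those)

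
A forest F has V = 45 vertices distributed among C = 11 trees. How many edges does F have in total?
34 (Each of the 11 component trees on V_i vertices has V_i - 1 edges; summing gives V - C = 45 - 11 = 34)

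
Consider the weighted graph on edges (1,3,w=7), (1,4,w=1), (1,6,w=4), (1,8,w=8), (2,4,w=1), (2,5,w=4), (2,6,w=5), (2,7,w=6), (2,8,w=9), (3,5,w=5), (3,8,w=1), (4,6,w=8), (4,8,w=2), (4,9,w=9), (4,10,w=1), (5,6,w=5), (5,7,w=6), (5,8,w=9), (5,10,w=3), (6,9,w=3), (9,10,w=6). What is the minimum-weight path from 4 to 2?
1 (path: 4 -> 2; weights 1 = 1)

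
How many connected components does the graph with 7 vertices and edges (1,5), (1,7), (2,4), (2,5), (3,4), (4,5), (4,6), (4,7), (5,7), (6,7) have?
1 (components: {1, 2, 3, 4, 5, 6, 7})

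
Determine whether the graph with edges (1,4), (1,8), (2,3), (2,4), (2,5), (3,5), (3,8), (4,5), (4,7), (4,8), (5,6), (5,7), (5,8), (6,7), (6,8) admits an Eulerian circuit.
No (6 vertices have odd degree: {2, 3, 4, 6, 7, 8}; Eulerian circuit requires 0)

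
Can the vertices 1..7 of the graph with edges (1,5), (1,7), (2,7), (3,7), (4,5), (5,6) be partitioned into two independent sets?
Yes. Partition: {1, 2, 3, 4, 6}, {5, 7}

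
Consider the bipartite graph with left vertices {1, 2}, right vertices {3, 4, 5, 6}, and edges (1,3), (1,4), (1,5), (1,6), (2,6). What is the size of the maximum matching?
2 (matching: (1,5), (2,6); upper bound min(|L|,|R|) = min(2,4) = 2)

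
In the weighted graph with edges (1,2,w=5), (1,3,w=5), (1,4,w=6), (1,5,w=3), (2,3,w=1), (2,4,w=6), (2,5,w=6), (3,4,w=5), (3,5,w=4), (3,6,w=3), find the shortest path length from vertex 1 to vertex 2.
5 (path: 1 -> 2; weights 5 = 5)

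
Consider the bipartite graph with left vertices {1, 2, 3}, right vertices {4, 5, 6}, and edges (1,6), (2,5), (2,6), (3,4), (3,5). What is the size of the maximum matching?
3 (matching: (1,6), (2,5), (3,4); upper bound min(|L|,|R|) = min(3,3) = 3)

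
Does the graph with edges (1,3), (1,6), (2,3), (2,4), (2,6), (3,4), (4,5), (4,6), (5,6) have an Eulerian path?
Yes (the graph is connected and exactly 2 vertices have odd degree: {2, 3}; any Eulerian path must start and end at those)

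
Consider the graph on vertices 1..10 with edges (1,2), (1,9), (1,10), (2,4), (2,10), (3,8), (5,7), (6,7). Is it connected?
No, it has 3 components: {1, 2, 4, 9, 10}, {3, 8}, {5, 6, 7}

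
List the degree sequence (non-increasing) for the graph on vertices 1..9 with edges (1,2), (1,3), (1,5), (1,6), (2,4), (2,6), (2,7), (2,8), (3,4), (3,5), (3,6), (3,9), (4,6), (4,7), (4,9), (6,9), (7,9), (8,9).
[5, 5, 5, 5, 5, 4, 3, 2, 2] (degrees: deg(1)=4, deg(2)=5, deg(3)=5, deg(4)=5, deg(5)=2, deg(6)=5, deg(7)=3, deg(8)=2, deg(9)=5)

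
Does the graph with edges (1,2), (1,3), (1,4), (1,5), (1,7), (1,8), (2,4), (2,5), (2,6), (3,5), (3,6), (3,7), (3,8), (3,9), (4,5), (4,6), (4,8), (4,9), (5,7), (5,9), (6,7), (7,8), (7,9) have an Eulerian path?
Yes — and in fact it has an Eulerian circuit (the graph is connected and all 9 vertices have even degree)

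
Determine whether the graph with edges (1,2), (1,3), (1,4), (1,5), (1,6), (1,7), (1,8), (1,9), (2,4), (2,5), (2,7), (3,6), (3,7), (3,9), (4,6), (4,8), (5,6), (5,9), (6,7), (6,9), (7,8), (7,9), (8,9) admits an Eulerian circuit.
Yes (the graph is connected and all 9 vertices have even degree)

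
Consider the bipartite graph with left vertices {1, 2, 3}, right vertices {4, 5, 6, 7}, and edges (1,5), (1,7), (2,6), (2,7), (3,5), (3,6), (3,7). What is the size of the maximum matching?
3 (matching: (1,7), (2,6), (3,5); upper bound min(|L|,|R|) = min(3,4) = 3)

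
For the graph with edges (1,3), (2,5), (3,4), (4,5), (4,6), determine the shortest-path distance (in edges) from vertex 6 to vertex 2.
3 (path: 6 -> 4 -> 5 -> 2, 3 edges)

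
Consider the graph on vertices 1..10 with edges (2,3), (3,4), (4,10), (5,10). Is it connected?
No, it has 6 components: {1}, {2, 3, 4, 5, 10}, {6}, {7}, {8}, {9}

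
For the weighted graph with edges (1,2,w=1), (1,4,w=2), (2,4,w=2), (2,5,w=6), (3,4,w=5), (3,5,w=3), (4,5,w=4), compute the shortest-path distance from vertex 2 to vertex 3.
7 (path: 2 -> 4 -> 3; weights 2 + 5 = 7)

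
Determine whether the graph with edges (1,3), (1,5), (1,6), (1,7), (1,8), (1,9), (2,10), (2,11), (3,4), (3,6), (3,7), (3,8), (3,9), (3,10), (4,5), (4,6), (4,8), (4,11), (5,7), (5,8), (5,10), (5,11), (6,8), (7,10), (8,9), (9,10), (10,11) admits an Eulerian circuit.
No (2 vertices have odd degree: {3, 4}; Eulerian circuit requires 0)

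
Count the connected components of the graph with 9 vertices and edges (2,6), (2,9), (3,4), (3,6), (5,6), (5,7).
3 (components: {1}, {2, 3, 4, 5, 6, 7, 9}, {8})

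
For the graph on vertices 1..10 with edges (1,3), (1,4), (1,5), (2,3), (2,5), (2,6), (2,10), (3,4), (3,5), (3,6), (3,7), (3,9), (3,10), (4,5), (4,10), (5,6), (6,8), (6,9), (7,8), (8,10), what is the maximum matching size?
5 (matching: (1,5), (2,3), (4,10), (6,9), (7,8); upper bound floor(n/2) = floor(10/2) = 5)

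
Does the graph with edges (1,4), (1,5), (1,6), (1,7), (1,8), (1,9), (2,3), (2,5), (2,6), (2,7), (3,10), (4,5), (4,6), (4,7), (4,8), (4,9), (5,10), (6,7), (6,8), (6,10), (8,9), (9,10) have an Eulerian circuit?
Yes (the graph is connected and all 10 vertices have even degree)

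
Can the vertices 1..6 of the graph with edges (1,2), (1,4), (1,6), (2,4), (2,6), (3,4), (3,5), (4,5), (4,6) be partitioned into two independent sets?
No (odd cycle of length 3: 2 -> 1 -> 4 -> 2)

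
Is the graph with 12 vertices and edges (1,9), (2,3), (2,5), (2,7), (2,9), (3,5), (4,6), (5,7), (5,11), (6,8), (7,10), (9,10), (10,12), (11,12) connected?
No, it has 2 components: {1, 2, 3, 5, 7, 9, 10, 11, 12}, {4, 6, 8}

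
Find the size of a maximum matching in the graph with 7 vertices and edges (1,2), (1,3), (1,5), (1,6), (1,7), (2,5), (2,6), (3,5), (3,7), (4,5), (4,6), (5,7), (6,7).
3 (matching: (1,7), (2,6), (4,5); upper bound floor(n/2) = floor(7/2) = 3)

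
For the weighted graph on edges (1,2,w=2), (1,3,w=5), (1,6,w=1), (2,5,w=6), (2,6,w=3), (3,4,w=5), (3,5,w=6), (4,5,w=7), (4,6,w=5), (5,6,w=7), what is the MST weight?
19 (MST edges: (1,2,w=2), (1,3,w=5), (1,6,w=1), (2,5,w=6), (3,4,w=5); sum of weights 2 + 5 + 1 + 6 + 5 = 19)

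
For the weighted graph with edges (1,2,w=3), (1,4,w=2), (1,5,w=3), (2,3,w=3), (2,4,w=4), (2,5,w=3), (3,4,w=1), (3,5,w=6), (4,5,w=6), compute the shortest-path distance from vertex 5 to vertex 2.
3 (path: 5 -> 2; weights 3 = 3)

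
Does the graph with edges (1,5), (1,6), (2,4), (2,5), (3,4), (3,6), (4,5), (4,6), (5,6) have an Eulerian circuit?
Yes (the graph is connected and all 6 vertices have even degree)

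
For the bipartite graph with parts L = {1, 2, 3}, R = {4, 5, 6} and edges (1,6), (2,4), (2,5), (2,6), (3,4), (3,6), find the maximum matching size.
3 (matching: (1,6), (2,5), (3,4); upper bound min(|L|,|R|) = min(3,3) = 3)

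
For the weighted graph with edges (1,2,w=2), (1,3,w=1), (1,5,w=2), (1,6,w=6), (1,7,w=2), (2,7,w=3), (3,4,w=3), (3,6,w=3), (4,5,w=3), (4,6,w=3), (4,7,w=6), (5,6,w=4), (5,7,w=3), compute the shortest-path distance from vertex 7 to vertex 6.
6 (path: 7 -> 1 -> 3 -> 6; weights 2 + 1 + 3 = 6)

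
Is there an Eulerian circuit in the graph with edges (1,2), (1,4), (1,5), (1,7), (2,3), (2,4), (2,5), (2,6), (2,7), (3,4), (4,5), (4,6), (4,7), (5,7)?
Yes (the graph is connected and all 7 vertices have even degree)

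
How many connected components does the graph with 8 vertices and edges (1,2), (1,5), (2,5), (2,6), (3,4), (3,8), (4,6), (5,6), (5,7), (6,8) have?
1 (components: {1, 2, 3, 4, 5, 6, 7, 8})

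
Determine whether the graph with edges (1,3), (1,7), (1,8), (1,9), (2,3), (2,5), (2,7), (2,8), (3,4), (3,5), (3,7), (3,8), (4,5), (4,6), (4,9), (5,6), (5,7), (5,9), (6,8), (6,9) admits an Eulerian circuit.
Yes (the graph is connected and all 9 vertices have even degree)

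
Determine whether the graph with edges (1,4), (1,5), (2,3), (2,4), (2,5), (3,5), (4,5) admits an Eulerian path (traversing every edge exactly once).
Yes (the graph is connected and exactly 2 vertices have odd degree: {2, 4}; any Eulerian path must start and end at those)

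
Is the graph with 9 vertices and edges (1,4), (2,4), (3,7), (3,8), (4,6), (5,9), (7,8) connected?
No, it has 3 components: {1, 2, 4, 6}, {3, 7, 8}, {5, 9}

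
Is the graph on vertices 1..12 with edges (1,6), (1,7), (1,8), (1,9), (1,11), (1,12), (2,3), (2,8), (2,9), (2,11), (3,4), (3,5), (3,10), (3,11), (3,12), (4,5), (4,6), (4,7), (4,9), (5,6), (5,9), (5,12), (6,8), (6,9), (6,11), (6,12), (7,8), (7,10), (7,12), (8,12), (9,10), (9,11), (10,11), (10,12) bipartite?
No (odd cycle of length 3: 12 -> 1 -> 7 -> 12)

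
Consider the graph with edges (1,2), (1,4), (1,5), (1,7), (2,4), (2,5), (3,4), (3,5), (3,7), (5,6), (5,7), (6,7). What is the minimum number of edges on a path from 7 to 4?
2 (path: 7 -> 1 -> 4, 2 edges)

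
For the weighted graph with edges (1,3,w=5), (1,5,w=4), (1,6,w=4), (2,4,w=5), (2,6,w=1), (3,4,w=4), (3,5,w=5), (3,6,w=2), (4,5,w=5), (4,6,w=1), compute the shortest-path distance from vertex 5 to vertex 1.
4 (path: 5 -> 1; weights 4 = 4)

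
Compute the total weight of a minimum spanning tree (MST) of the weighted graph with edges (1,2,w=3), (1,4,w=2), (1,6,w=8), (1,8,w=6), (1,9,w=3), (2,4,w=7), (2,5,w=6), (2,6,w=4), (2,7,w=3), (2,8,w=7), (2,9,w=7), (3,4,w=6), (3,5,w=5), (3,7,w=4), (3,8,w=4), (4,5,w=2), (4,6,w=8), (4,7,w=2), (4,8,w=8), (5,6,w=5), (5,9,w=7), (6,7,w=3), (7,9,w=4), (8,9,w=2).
21 (MST edges: (1,2,w=3), (1,4,w=2), (1,9,w=3), (3,7,w=4), (4,5,w=2), (4,7,w=2), (6,7,w=3), (8,9,w=2); sum of weights 3 + 2 + 3 + 4 + 2 + 2 + 3 + 2 = 21)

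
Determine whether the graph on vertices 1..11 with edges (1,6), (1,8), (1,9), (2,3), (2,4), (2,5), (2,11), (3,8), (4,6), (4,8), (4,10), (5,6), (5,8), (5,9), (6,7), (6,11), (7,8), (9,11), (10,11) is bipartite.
Yes. Partition: {1, 3, 4, 5, 7, 11}, {2, 6, 8, 9, 10}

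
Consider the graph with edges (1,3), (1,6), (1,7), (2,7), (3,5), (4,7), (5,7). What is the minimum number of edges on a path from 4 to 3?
3 (path: 4 -> 7 -> 5 -> 3, 3 edges)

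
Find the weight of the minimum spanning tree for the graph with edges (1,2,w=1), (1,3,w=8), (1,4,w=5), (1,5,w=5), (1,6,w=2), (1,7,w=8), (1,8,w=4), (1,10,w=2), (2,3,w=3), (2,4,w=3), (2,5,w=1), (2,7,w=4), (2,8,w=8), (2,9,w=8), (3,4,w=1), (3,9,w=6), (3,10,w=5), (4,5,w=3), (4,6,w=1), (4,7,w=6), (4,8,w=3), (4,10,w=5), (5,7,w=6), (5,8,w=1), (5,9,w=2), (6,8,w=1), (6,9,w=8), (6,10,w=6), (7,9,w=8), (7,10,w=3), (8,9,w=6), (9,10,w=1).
12 (MST edges: (1,2,w=1), (1,10,w=2), (2,5,w=1), (3,4,w=1), (4,6,w=1), (5,8,w=1), (6,8,w=1), (7,10,w=3), (9,10,w=1); sum of weights 1 + 2 + 1 + 1 + 1 + 1 + 1 + 3 + 1 = 12)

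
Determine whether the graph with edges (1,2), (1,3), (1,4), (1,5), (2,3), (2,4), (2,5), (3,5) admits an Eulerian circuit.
No (2 vertices have odd degree: {3, 5}; Eulerian circuit requires 0)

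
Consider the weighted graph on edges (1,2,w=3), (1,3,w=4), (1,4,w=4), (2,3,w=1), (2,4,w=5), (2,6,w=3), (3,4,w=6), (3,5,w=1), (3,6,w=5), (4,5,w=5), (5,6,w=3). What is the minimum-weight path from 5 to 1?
5 (path: 5 -> 3 -> 1; weights 1 + 4 = 5)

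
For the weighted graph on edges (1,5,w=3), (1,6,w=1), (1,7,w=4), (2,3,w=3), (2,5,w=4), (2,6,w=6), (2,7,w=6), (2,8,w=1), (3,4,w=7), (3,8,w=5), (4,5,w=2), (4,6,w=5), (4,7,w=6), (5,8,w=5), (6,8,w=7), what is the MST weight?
18 (MST edges: (1,5,w=3), (1,6,w=1), (1,7,w=4), (2,3,w=3), (2,5,w=4), (2,8,w=1), (4,5,w=2); sum of weights 3 + 1 + 4 + 3 + 4 + 1 + 2 = 18)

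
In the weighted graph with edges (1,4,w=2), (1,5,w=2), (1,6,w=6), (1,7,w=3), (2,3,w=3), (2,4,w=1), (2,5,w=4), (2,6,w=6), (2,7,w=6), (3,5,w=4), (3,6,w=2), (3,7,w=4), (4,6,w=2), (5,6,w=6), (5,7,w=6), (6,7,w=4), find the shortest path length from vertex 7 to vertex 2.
6 (path: 7 -> 2; weights 6 = 6)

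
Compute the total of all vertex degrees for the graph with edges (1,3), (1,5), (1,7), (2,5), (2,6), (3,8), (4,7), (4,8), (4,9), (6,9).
20 (handshake: sum of degrees = 2|E| = 2 x 10 = 20)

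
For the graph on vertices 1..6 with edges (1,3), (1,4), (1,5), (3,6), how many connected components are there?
2 (components: {1, 3, 4, 5, 6}, {2})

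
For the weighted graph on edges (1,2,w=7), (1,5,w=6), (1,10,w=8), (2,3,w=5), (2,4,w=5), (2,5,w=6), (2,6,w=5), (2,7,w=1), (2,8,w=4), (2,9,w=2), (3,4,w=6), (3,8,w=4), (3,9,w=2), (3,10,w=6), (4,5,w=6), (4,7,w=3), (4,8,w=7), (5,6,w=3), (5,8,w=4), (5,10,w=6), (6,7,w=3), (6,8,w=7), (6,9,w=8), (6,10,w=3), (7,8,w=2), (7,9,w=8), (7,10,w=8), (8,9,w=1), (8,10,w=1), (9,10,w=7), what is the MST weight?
22 (MST edges: (1,5,w=6), (2,7,w=1), (2,9,w=2), (3,9,w=2), (4,7,w=3), (5,6,w=3), (6,7,w=3), (8,9,w=1), (8,10,w=1); sum of weights 6 + 1 + 2 + 2 + 3 + 3 + 3 + 1 + 1 = 22)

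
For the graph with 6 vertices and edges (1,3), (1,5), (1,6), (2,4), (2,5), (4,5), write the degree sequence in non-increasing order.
[3, 3, 2, 2, 1, 1] (degrees: deg(1)=3, deg(2)=2, deg(3)=1, deg(4)=2, deg(5)=3, deg(6)=1)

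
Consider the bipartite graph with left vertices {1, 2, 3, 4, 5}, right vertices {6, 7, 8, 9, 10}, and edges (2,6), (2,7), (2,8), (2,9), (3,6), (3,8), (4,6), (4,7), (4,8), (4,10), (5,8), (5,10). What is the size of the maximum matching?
4 (matching: (2,9), (3,8), (4,7), (5,10); upper bound min(|L|,|R|) = min(5,5) = 5)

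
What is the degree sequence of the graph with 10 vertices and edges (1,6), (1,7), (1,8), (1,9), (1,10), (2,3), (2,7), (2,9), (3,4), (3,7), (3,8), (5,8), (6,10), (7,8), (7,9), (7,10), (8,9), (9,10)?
[6, 5, 5, 5, 4, 4, 3, 2, 1, 1] (degrees: deg(1)=5, deg(2)=3, deg(3)=4, deg(4)=1, deg(5)=1, deg(6)=2, deg(7)=6, deg(8)=5, deg(9)=5, deg(10)=4)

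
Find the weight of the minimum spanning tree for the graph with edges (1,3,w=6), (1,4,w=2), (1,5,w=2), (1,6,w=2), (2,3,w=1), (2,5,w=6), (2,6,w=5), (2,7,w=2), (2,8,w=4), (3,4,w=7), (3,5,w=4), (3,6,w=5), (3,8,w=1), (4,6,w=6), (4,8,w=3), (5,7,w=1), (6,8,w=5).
11 (MST edges: (1,4,w=2), (1,5,w=2), (1,6,w=2), (2,3,w=1), (2,7,w=2), (3,8,w=1), (5,7,w=1); sum of weights 2 + 2 + 2 + 1 + 2 + 1 + 1 = 11)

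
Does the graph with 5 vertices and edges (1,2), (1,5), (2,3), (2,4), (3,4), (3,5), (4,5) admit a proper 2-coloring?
No (odd cycle of length 3: 3 -> 2 -> 4 -> 3)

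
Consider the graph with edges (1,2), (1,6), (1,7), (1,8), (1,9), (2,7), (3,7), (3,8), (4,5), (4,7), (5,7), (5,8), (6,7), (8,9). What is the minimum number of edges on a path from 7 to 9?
2 (path: 7 -> 1 -> 9, 2 edges)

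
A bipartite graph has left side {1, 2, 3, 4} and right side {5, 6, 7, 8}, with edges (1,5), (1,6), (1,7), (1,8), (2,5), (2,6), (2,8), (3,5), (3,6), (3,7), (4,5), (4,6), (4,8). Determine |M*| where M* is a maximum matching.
4 (matching: (1,8), (2,6), (3,7), (4,5); upper bound min(|L|,|R|) = min(4,4) = 4)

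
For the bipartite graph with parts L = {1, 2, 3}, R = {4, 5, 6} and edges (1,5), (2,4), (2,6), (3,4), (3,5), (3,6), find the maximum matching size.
3 (matching: (1,5), (2,6), (3,4); upper bound min(|L|,|R|) = min(3,3) = 3)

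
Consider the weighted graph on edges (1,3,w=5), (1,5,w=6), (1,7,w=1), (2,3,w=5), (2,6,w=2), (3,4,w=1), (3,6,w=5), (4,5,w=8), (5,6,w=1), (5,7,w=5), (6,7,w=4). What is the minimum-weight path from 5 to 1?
6 (path: 5 -> 1; weights 6 = 6)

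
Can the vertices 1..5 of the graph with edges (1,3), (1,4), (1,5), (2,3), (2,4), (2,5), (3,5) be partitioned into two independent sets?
No (odd cycle of length 3: 5 -> 1 -> 3 -> 5)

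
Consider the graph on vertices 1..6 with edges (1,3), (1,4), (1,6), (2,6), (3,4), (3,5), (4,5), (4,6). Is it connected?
Yes (BFS from 1 visits [1, 3, 4, 6, 5, 2] — all 6 vertices reached)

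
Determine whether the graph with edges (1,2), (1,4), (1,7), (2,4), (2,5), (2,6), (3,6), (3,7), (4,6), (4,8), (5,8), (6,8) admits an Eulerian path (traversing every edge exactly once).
Yes (the graph is connected and exactly 2 vertices have odd degree: {1, 8}; any Eulerian path must start and end at those)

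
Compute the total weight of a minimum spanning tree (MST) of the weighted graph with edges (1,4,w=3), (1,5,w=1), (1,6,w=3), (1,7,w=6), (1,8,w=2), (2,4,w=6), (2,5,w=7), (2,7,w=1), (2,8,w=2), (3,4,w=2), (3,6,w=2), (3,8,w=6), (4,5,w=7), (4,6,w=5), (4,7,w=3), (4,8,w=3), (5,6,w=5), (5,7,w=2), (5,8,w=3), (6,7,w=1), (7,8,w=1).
10 (MST edges: (1,5,w=1), (1,8,w=2), (2,7,w=1), (3,4,w=2), (3,6,w=2), (6,7,w=1), (7,8,w=1); sum of weights 1 + 2 + 1 + 2 + 2 + 1 + 1 = 10)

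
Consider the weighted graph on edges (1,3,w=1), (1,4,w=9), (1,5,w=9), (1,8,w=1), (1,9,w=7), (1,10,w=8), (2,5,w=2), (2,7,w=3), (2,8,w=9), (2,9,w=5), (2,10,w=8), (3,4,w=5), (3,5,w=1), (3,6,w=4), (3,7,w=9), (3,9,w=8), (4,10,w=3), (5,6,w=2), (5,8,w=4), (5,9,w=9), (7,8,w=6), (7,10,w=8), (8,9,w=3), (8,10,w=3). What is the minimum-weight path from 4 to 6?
8 (path: 4 -> 3 -> 5 -> 6; weights 5 + 1 + 2 = 8)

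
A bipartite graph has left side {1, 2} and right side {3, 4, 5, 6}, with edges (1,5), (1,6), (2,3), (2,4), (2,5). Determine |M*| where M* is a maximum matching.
2 (matching: (1,6), (2,5); upper bound min(|L|,|R|) = min(2,4) = 2)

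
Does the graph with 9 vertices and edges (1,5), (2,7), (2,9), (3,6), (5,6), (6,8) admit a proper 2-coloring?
Yes. Partition: {1, 4, 6, 7, 9}, {2, 3, 5, 8}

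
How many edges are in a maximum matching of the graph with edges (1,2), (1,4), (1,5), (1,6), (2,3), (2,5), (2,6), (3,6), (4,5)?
3 (matching: (1,2), (3,6), (4,5); upper bound floor(n/2) = floor(6/2) = 3)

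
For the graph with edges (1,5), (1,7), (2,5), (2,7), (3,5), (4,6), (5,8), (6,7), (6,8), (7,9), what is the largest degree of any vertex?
4 (attained at vertices 5, 7)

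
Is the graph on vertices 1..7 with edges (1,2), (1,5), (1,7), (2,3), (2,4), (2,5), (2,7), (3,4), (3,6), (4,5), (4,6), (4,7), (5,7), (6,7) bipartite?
No (odd cycle of length 3: 5 -> 1 -> 2 -> 5)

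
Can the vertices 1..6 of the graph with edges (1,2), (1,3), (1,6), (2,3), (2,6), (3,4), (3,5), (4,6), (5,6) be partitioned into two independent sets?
No (odd cycle of length 3: 6 -> 1 -> 2 -> 6)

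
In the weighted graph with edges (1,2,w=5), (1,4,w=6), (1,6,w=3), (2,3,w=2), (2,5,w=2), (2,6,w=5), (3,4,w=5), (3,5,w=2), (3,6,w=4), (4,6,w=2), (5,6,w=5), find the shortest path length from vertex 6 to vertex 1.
3 (path: 6 -> 1; weights 3 = 3)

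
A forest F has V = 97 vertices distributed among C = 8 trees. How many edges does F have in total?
89 (Each of the 8 component trees on V_i vertices has V_i - 1 edges; summing gives V - C = 97 - 8 = 89)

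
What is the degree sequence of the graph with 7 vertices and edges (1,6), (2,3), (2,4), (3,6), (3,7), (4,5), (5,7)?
[3, 2, 2, 2, 2, 2, 1] (degrees: deg(1)=1, deg(2)=2, deg(3)=3, deg(4)=2, deg(5)=2, deg(6)=2, deg(7)=2)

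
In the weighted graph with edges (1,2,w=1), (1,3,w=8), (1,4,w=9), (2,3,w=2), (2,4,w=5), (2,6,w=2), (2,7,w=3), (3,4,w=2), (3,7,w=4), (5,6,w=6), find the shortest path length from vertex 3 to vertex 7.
4 (path: 3 -> 7; weights 4 = 4)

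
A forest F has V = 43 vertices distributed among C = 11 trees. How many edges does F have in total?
32 (Each of the 11 component trees on V_i vertices has V_i - 1 edges; summing gives V - C = 43 - 11 = 32)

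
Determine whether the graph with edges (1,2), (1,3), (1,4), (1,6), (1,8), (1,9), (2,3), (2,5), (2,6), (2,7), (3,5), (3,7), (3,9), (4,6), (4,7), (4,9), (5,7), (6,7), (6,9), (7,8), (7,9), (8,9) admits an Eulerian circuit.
No (6 vertices have odd degree: {2, 3, 5, 6, 7, 8}; Eulerian circuit requires 0)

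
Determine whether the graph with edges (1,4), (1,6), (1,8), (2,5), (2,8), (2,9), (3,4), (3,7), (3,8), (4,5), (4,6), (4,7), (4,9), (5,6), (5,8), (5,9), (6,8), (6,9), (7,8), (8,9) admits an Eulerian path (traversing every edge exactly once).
No (8 vertices have odd degree: {1, 2, 3, 5, 6, 7, 8, 9}; Eulerian path requires 0 or 2)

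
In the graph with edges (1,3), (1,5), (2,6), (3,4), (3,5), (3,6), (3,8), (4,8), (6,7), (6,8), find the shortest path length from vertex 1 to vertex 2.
3 (path: 1 -> 3 -> 6 -> 2, 3 edges)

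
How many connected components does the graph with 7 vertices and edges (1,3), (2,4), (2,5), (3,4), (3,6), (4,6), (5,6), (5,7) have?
1 (components: {1, 2, 3, 4, 5, 6, 7})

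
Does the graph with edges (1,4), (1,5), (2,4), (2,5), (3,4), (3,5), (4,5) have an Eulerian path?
Yes — and in fact it has an Eulerian circuit (the graph is connected and all 5 vertices have even degree)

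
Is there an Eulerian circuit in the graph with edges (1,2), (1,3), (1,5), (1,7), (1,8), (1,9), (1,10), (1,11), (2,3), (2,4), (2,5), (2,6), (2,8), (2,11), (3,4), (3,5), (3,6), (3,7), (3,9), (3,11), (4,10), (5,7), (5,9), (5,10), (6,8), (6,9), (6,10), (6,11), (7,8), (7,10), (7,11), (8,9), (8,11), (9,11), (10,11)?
No (2 vertices have odd degree: {2, 4}; Eulerian circuit requires 0)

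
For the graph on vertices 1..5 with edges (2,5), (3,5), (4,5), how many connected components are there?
2 (components: {1}, {2, 3, 4, 5})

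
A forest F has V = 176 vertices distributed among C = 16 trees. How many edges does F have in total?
160 (Each of the 16 component trees on V_i vertices has V_i - 1 edges; summing gives V - C = 176 - 16 = 160)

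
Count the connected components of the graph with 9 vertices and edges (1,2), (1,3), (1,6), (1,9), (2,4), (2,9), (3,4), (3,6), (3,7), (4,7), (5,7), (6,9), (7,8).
1 (components: {1, 2, 3, 4, 5, 6, 7, 8, 9})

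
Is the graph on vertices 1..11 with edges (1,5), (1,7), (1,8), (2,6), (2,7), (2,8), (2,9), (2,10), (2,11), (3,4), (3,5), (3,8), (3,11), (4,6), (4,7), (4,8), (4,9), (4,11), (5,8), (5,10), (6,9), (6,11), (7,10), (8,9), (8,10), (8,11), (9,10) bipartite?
No (odd cycle of length 3: 8 -> 1 -> 5 -> 8)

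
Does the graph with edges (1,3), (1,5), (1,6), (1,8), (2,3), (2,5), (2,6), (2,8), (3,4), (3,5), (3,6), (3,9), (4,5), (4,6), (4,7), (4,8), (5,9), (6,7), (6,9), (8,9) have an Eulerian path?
Yes (the graph is connected and exactly 2 vertices have odd degree: {4, 5}; any Eulerian path must start and end at those)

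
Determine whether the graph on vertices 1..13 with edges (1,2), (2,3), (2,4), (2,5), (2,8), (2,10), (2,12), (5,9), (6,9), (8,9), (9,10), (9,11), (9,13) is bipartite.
Yes. Partition: {1, 3, 4, 5, 6, 7, 8, 10, 11, 12, 13}, {2, 9}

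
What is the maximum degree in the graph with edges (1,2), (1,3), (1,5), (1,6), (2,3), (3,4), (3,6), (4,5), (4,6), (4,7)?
4 (attained at vertices 1, 3, 4)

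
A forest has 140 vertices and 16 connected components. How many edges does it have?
124 (Each of the 16 component trees on V_i vertices has V_i - 1 edges; summing gives V - C = 140 - 16 = 124)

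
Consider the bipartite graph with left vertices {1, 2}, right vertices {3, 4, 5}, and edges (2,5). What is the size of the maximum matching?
1 (matching: (2,5); upper bound min(|L|,|R|) = min(2,3) = 2)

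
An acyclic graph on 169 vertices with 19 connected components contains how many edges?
150 (Each of the 19 component trees on V_i vertices has V_i - 1 edges; summing gives V - C = 169 - 19 = 150)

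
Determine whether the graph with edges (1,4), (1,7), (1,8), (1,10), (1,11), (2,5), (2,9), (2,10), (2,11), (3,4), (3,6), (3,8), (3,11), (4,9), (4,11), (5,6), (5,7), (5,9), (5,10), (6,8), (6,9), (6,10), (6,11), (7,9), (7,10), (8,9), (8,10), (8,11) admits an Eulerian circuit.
No (2 vertices have odd degree: {1, 5}; Eulerian circuit requires 0)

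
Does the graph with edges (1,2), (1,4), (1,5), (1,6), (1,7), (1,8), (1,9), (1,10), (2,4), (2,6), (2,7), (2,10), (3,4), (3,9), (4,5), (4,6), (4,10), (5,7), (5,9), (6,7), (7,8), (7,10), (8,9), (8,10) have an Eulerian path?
Yes (the graph is connected and exactly 2 vertices have odd degree: {2, 10}; any Eulerian path must start and end at those)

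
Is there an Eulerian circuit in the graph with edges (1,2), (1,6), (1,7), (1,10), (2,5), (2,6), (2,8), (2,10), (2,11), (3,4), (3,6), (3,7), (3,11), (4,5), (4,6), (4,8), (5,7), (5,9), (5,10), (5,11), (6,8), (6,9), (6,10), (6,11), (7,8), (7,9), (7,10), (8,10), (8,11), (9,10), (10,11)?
Yes (the graph is connected and all 11 vertices have even degree)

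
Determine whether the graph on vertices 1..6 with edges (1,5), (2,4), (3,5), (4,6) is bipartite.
Yes. Partition: {1, 2, 3, 6}, {4, 5}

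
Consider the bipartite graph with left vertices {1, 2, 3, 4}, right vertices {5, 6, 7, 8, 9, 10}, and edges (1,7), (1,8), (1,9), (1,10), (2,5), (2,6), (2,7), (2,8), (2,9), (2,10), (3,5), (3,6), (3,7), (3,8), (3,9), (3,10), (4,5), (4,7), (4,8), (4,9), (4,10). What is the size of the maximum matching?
4 (matching: (1,10), (2,9), (3,8), (4,7); upper bound min(|L|,|R|) = min(4,6) = 4)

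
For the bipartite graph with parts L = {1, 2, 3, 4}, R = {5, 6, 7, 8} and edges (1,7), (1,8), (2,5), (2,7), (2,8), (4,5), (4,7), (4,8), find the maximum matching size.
3 (matching: (1,8), (2,7), (4,5); upper bound min(|L|,|R|) = min(4,4) = 4)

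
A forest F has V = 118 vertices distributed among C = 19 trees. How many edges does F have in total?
99 (Each of the 19 component trees on V_i vertices has V_i - 1 edges; summing gives V - C = 118 - 19 = 99)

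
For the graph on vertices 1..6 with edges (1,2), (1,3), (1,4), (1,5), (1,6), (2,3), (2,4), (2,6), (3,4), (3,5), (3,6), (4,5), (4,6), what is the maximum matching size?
3 (matching: (1,4), (2,6), (3,5); upper bound floor(n/2) = floor(6/2) = 3)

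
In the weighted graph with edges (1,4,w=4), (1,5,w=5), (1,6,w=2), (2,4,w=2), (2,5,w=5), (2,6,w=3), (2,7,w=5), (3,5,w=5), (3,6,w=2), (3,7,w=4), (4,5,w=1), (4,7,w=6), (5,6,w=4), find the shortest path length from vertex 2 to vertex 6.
3 (path: 2 -> 6; weights 3 = 3)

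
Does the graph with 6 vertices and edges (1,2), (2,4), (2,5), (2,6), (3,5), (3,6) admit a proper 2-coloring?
Yes. Partition: {1, 4, 5, 6}, {2, 3}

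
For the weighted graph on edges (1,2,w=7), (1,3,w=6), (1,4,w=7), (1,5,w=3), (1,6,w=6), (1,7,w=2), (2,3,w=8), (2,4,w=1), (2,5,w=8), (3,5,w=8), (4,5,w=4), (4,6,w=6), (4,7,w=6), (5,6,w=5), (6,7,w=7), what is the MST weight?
21 (MST edges: (1,3,w=6), (1,5,w=3), (1,7,w=2), (2,4,w=1), (4,5,w=4), (5,6,w=5); sum of weights 6 + 3 + 2 + 1 + 4 + 5 = 21)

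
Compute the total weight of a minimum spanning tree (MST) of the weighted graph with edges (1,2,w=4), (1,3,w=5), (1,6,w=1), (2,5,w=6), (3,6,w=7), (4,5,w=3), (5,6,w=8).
19 (MST edges: (1,2,w=4), (1,3,w=5), (1,6,w=1), (2,5,w=6), (4,5,w=3); sum of weights 4 + 5 + 1 + 6 + 3 = 19)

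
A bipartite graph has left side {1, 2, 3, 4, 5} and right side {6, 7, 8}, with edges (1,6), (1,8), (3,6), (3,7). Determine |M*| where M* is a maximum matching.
2 (matching: (1,8), (3,7); upper bound min(|L|,|R|) = min(5,3) = 3)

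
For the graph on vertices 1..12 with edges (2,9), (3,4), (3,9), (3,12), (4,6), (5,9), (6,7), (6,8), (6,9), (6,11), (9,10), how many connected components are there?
2 (components: {1}, {2, 3, 4, 5, 6, 7, 8, 9, 10, 11, 12})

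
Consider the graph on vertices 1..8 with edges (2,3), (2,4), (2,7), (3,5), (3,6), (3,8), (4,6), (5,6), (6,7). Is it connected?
No, it has 2 components: {1}, {2, 3, 4, 5, 6, 7, 8}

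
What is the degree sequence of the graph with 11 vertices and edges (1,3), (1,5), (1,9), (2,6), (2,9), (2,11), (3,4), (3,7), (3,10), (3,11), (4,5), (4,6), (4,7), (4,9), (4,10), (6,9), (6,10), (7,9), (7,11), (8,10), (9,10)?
[6, 6, 5, 5, 4, 4, 3, 3, 3, 2, 1] (degrees: deg(1)=3, deg(2)=3, deg(3)=5, deg(4)=6, deg(5)=2, deg(6)=4, deg(7)=4, deg(8)=1, deg(9)=6, deg(10)=5, deg(11)=3)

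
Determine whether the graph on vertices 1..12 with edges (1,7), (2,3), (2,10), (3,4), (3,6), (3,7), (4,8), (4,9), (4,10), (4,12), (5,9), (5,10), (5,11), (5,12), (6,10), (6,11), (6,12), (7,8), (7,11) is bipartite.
Yes. Partition: {1, 3, 8, 9, 10, 11, 12}, {2, 4, 5, 6, 7}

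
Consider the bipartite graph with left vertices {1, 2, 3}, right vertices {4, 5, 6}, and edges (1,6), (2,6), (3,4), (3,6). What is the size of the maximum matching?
2 (matching: (1,6), (3,4); upper bound min(|L|,|R|) = min(3,3) = 3)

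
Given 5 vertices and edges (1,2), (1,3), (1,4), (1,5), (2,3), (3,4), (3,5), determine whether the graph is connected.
Yes (BFS from 1 visits [1, 2, 3, 4, 5] — all 5 vertices reached)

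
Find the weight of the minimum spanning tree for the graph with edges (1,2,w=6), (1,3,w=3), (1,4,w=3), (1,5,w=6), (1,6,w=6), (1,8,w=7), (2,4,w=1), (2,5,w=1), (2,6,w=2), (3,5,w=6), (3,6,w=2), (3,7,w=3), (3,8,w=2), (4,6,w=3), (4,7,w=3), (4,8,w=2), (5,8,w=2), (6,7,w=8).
14 (MST edges: (1,3,w=3), (2,4,w=1), (2,5,w=1), (2,6,w=2), (3,6,w=2), (3,7,w=3), (3,8,w=2); sum of weights 3 + 1 + 1 + 2 + 2 + 3 + 2 = 14)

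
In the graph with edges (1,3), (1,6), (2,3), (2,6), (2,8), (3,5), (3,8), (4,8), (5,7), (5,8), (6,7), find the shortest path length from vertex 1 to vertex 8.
2 (path: 1 -> 3 -> 8, 2 edges)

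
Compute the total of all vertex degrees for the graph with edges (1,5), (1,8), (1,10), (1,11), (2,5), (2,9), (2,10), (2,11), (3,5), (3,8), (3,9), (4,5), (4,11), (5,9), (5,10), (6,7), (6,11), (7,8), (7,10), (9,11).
40 (handshake: sum of degrees = 2|E| = 2 x 20 = 40)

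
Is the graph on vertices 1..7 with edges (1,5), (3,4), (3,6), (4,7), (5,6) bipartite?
Yes. Partition: {1, 2, 4, 6}, {3, 5, 7}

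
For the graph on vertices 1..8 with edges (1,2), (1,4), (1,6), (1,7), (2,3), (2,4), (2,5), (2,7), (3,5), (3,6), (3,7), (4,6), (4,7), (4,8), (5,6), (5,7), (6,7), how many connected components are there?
1 (components: {1, 2, 3, 4, 5, 6, 7, 8})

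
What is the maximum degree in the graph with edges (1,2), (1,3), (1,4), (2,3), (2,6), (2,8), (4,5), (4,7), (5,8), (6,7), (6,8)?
4 (attained at vertex 2)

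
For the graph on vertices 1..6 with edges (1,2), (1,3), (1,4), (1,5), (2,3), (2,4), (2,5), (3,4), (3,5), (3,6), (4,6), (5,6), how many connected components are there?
1 (components: {1, 2, 3, 4, 5, 6})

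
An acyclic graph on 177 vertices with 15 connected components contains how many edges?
162 (Each of the 15 component trees on V_i vertices has V_i - 1 edges; summing gives V - C = 177 - 15 = 162)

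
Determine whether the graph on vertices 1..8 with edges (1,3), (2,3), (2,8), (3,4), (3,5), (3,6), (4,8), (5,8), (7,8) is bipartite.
Yes. Partition: {1, 2, 4, 5, 6, 7}, {3, 8}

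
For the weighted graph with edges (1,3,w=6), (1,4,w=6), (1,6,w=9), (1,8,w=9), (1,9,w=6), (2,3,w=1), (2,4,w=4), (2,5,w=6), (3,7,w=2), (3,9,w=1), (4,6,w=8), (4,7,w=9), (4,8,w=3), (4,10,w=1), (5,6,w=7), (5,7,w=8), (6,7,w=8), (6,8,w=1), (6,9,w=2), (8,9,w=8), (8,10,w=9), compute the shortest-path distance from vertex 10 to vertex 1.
7 (path: 10 -> 4 -> 1; weights 1 + 6 = 7)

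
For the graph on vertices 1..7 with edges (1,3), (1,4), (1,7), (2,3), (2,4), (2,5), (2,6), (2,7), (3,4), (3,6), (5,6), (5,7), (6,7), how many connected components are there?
1 (components: {1, 2, 3, 4, 5, 6, 7})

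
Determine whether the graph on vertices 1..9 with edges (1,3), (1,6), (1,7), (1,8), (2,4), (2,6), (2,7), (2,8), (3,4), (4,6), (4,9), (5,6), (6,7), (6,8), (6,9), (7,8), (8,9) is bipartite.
No (odd cycle of length 3: 6 -> 1 -> 7 -> 6)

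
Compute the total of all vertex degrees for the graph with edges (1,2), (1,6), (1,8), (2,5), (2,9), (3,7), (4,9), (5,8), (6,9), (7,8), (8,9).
22 (handshake: sum of degrees = 2|E| = 2 x 11 = 22)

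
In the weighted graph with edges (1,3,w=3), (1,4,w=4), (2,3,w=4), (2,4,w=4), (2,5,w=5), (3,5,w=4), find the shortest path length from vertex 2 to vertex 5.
5 (path: 2 -> 5; weights 5 = 5)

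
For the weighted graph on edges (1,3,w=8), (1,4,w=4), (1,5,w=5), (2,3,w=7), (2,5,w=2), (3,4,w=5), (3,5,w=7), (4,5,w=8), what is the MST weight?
16 (MST edges: (1,4,w=4), (1,5,w=5), (2,5,w=2), (3,4,w=5); sum of weights 4 + 5 + 2 + 5 = 16)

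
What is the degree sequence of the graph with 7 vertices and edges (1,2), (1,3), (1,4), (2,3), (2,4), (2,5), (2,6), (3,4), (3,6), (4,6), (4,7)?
[5, 5, 4, 3, 3, 1, 1] (degrees: deg(1)=3, deg(2)=5, deg(3)=4, deg(4)=5, deg(5)=1, deg(6)=3, deg(7)=1)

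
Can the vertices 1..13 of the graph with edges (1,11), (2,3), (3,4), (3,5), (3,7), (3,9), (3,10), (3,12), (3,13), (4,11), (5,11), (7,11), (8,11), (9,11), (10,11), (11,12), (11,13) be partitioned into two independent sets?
Yes. Partition: {1, 2, 4, 5, 6, 7, 8, 9, 10, 12, 13}, {3, 11}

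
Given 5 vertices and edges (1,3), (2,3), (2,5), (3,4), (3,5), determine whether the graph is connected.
Yes (BFS from 1 visits [1, 3, 2, 4, 5] — all 5 vertices reached)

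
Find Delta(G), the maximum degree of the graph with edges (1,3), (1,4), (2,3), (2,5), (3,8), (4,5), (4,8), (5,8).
3 (attained at vertices 3, 4, 5, 8)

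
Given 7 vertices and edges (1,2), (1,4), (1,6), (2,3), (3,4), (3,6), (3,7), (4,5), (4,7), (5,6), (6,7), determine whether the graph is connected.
Yes (BFS from 1 visits [1, 2, 4, 6, 3, 5, 7] — all 7 vertices reached)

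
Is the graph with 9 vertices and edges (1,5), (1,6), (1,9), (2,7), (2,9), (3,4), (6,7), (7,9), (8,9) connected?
No, it has 2 components: {1, 2, 5, 6, 7, 8, 9}, {3, 4}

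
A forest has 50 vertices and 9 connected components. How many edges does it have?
41 (Each of the 9 component trees on V_i vertices has V_i - 1 edges; summing gives V - C = 50 - 9 = 41)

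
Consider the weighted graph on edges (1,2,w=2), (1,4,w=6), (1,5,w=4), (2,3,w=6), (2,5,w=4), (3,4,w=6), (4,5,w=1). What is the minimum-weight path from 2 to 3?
6 (path: 2 -> 3; weights 6 = 6)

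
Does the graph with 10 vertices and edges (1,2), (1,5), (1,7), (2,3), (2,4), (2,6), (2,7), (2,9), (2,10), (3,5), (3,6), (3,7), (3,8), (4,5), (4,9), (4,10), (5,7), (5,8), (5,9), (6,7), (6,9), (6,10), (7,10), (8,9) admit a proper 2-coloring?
No (odd cycle of length 3: 7 -> 1 -> 5 -> 7)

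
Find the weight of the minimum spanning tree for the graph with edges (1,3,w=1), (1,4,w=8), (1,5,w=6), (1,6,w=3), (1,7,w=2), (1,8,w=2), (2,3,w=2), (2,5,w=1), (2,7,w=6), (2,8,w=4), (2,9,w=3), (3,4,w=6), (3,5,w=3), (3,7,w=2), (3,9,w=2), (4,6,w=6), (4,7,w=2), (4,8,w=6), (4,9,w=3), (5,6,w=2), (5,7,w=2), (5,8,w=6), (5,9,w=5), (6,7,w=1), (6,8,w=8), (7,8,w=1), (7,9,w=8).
12 (MST edges: (1,3,w=1), (1,7,w=2), (2,3,w=2), (2,5,w=1), (3,9,w=2), (4,7,w=2), (6,7,w=1), (7,8,w=1); sum of weights 1 + 2 + 2 + 1 + 2 + 2 + 1 + 1 = 12)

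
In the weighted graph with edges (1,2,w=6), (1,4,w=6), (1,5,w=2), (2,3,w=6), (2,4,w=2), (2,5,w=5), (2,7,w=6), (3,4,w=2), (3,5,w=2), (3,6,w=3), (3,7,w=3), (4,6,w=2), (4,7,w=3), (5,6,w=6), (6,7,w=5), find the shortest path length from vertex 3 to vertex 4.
2 (path: 3 -> 4; weights 2 = 2)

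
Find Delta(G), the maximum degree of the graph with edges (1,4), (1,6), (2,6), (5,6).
3 (attained at vertex 6)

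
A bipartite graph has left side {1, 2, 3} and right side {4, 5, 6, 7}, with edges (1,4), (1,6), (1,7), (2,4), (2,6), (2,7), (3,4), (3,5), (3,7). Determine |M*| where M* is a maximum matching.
3 (matching: (1,7), (2,6), (3,5); upper bound min(|L|,|R|) = min(3,4) = 3)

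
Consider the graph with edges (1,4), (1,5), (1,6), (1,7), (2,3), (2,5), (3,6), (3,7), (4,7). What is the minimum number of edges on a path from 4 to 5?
2 (path: 4 -> 1 -> 5, 2 edges)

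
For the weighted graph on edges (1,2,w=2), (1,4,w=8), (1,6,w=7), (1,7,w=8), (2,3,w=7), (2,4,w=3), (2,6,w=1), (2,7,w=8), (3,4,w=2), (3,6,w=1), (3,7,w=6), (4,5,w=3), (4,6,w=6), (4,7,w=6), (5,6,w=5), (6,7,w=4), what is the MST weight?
13 (MST edges: (1,2,w=2), (2,6,w=1), (3,4,w=2), (3,6,w=1), (4,5,w=3), (6,7,w=4); sum of weights 2 + 1 + 2 + 1 + 3 + 4 = 13)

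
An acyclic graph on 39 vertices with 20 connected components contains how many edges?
19 (Each of the 20 component trees on V_i vertices has V_i - 1 edges; summing gives V - C = 39 - 20 = 19)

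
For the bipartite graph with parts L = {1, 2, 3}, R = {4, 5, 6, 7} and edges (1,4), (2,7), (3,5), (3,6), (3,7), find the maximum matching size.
3 (matching: (1,4), (2,7), (3,6); upper bound min(|L|,|R|) = min(3,4) = 3)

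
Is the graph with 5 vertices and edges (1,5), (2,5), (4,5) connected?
No, it has 2 components: {1, 2, 4, 5}, {3}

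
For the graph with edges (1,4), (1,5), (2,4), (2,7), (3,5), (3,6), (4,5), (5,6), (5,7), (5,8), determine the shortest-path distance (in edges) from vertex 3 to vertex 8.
2 (path: 3 -> 5 -> 8, 2 edges)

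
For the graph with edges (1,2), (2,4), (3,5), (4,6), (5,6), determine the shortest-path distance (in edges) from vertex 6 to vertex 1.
3 (path: 6 -> 4 -> 2 -> 1, 3 edges)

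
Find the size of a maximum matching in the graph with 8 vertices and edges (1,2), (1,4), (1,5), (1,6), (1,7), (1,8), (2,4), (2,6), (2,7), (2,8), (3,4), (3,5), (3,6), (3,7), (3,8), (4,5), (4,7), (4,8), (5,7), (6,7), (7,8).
4 (matching: (1,6), (2,4), (3,5), (7,8); upper bound floor(n/2) = floor(8/2) = 4)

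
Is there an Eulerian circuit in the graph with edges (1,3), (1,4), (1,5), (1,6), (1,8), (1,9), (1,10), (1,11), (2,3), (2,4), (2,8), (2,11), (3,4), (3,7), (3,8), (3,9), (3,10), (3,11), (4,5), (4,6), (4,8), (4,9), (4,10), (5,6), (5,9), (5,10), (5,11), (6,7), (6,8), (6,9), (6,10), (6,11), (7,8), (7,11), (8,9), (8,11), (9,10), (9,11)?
Yes (the graph is connected and all 11 vertices have even degree)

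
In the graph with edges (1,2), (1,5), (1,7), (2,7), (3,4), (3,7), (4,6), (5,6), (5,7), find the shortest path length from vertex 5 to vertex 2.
2 (path: 5 -> 7 -> 2, 2 edges)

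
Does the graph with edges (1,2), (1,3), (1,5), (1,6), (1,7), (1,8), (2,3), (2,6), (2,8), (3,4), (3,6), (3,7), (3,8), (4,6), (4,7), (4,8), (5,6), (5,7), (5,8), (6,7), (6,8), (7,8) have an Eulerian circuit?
No (2 vertices have odd degree: {6, 8}; Eulerian circuit requires 0)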